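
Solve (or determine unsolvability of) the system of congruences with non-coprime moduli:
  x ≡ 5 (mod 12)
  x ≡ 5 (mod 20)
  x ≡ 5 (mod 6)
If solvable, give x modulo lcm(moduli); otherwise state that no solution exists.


Moduli 12, 20, 6 are not pairwise coprime, so CRT works modulo lcm(m_i) when all pairwise compatibility conditions hold.
Pairwise compatibility: gcd(m_i, m_j) must divide a_i - a_j for every pair.
Merge one congruence at a time:
  Start: x ≡ 5 (mod 12).
  Combine with x ≡ 5 (mod 20): gcd(12, 20) = 4; 5 - 5 = 0, which IS divisible by 4, so compatible.
    Write x = 5 + 12·t and substitute into x ≡ 5 (mod 20): 12·t ≡ 5 − 5 = 0 (mod 20).
    Divide the congruence (and modulus) by g = 4: 3·t ≡ 0 (mod 5).
    The inverse of 3 mod 5 is 2 (since 3·2 = 6 = 1·5 + 1), so t ≡ 2·0 = 0 ≡ 0 (mod 5).
    Then x = 5 + 12·0 = 5, valid modulo lcm(12, 20) = 60: x ≡ 5 (mod 60).
  Combine with x ≡ 5 (mod 6): gcd(60, 6) = 6; 5 - 5 = 0, which IS divisible by 6, so compatible.
    Write x = 5 + 60·t and substitute into x ≡ 5 (mod 6): 60·t ≡ 5 − 5 = 0 (mod 6).
    Divide the congruence (and modulus) by g = 6: 10·t ≡ 0 (mod 1).
    Modulo 1 every t works; take t = 0.
    Then x = 5 + 60·0 = 5, valid modulo lcm(60, 6) = 60: x ≡ 5 (mod 60).
Verify: 5 mod 12 = 5, 5 mod 20 = 5, 5 mod 6 = 5.

x ≡ 5 (mod 60).


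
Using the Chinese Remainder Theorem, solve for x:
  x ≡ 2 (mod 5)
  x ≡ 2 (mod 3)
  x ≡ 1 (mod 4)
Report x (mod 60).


Moduli 5, 3, 4 are pairwise coprime; by CRT there is a unique solution modulo M = 5 · 3 · 4 = 60.
Solve pairwise, accumulating the modulus:
  Start with x ≡ 2 (mod 5).
  Combine with x ≡ 2 (mod 3): since gcd(5, 3) = 1, we get a unique residue mod 15.
    Write x = 2 + 5·t and substitute into x ≡ 2 (mod 3): 5·t ≡ 2 − 2 = 0 (mod 3).
    Reduce coefficients mod 3: 2·t ≡ 0 (mod 3).
    The inverse of 2 mod 3 is 2 (since 2·2 = 4 = 1·3 + 1), so t ≡ 2·0 = 0 ≡ 0 (mod 3).
    Then x = 2 + 5·0 = 2, valid modulo lcm(5, 3) = 15: x ≡ 2 (mod 15).
  Combine with x ≡ 1 (mod 4): since gcd(15, 4) = 1, we get a unique residue mod 60.
    Write x = 2 + 15·t and substitute into x ≡ 1 (mod 4): 15·t ≡ 1 − 2 = -1 (mod 4).
    Reduce coefficients mod 4: 3·t ≡ 3 (mod 4).
    The inverse of 3 mod 4 is 3 (since 3·3 = 9 = 2·4 + 1), so t ≡ 3·3 = 9 ≡ 1 (mod 4).
    Then x = 2 + 15·1 = 17, valid modulo lcm(15, 4) = 60: x ≡ 17 (mod 60).
Verify: 17 mod 5 = 2 ✓, 17 mod 3 = 2 ✓, 17 mod 4 = 1 ✓.

x ≡ 17 (mod 60).


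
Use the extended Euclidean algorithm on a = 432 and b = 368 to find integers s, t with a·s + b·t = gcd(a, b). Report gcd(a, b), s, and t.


Euclidean algorithm on (432, 368) — divide until remainder is 0:
  432 = 1 · 368 + 64
  368 = 5 · 64 + 48
  64 = 1 · 48 + 16
  48 = 3 · 16 + 0
gcd(432, 368) = 16.
Track Bezout coefficients alongside the remainders: start with r₀ = 432 = a·1 + b·0 (s = 1, t = 0) and r₁ = 368 = a·0 + b·1 (s = 0, t = 1); each new remainder r_{k+1} = r_{k-1} − q_k·r_k inherits s_{k+1} = s_{k-1} − q_k·s_k, t_{k+1} = t_{k-1} − q_k·t_k, so r_k = a·s_k + b·t_k at every step:
  q = 1: r = 64, s = 1 − 1·0 = 1, t = 0 − 1·1 = -1  (check: 432·1 + 368·(-1) = 64)
  q = 5: r = 48, s = 0 − 5·1 = -5, t = 1 − 5·(-1) = 6  (check: 432·(-5) + 368·6 = 48)
  q = 1: r = 16, s = 1 − 1·(-5) = 6, t = -1 − 1·6 = -7  (check: 432·6 + 368·(-7) = 16)
The row with r = 16 (the gcd) gives the Bezout coefficients s = 6, t = -7.
Result: 432 · (6) + 368 · (-7) = 16.

gcd(432, 368) = 16; s = 6, t = -7 (check: 432·6 + 368·(-7) = 16).


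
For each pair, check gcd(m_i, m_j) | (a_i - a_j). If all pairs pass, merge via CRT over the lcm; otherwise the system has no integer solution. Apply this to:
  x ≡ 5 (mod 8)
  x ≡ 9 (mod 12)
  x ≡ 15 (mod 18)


Moduli 8, 12, 18 are not pairwise coprime, so CRT works modulo lcm(m_i) when all pairwise compatibility conditions hold.
Pairwise compatibility: gcd(m_i, m_j) must divide a_i - a_j for every pair.
Merge one congruence at a time:
  Start: x ≡ 5 (mod 8).
  Combine with x ≡ 9 (mod 12): gcd(8, 12) = 4; 9 - 5 = 4, which IS divisible by 4, so compatible.
    Write x = 5 + 8·t and substitute into x ≡ 9 (mod 12): 8·t ≡ 9 − 5 = 4 (mod 12).
    Divide the congruence (and modulus) by g = 4: 2·t ≡ 1 (mod 3).
    The inverse of 2 mod 3 is 2 (since 2·2 = 4 = 1·3 + 1), so t ≡ 2·1 = 2 ≡ 2 (mod 3).
    Then x = 5 + 8·2 = 21, valid modulo lcm(8, 12) = 24: x ≡ 21 (mod 24).
  Combine with x ≡ 15 (mod 18): gcd(24, 18) = 6; 15 - 21 = -6, which IS divisible by 6, so compatible.
    Write x = 21 + 24·t and substitute into x ≡ 15 (mod 18): 24·t ≡ 15 − 21 = -6 (mod 18).
    Divide the congruence (and modulus) by g = 6: 4·t ≡ -1 (mod 3).
    Reduce coefficients mod 3: 1·t ≡ 2 (mod 3).
    So t ≡ 2 (mod 3).
    Then x = 21 + 24·2 = 69, valid modulo lcm(24, 18) = 72: x ≡ 69 (mod 72).
Verify: 69 mod 8 = 5, 69 mod 12 = 9, 69 mod 18 = 15.

x ≡ 69 (mod 72).


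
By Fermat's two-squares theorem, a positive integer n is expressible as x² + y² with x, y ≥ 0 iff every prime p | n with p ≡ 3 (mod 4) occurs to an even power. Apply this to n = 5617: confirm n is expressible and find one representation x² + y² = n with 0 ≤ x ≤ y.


Step 1: Factor n = 5617 = 41 · 137.
Step 2: Check the mod-4 condition on each prime factor: 41 ≡ 1 (mod 4), exponent 1; 137 ≡ 1 (mod 4), exponent 1.
All primes ≡ 3 (mod 4) appear to even exponent (or don't appear), so by the two-squares theorem n IS expressible as a sum of two squares.
Step 3: Build a representation. Here n = 41 · 137 is a product of primes ≡ 1 (mod 4). Each prime p ≡ 1 (mod 4) is itself a sum of two squares; find a² by testing p − a² for a perfect square:
  41: 41 − 1² = 40, 41 − 2² = 37, 41 − 3² = 32, 41 − 4² = 25 = 5² ⇒ 41 = 4² + 5².
  137: 137 − 1² = 136, 137 − 2² = 133, 137 − 3² = 128, 137 − 4² = 121 = 11² ⇒ 137 = 4² + 11².
  Combine using the Brahmagupta–Fibonacci identity (a² + b²)(c² + d²) = (ac − bd)² + (ad + bc)² = (ac + bd)² + (ad − bc)²:
  41 · 137 = 5617: from (4² + 5²)(4² + 11²), take (4·4 − 5·11, 4·11 + 5·4) = (16 − 55, 44 + 20) = (-39, 64); dropping signs (only squares matter) gives (39, 64); check 39² + 64² = 1521 + 4096 = 5617 ✓.
Step 4: Order so x ≤ y and verify: 39² + 64² = 1521 + 4096 = 5617 = n. ✓

n = 5617 = 39² + 64² (one valid representation with x ≤ y).


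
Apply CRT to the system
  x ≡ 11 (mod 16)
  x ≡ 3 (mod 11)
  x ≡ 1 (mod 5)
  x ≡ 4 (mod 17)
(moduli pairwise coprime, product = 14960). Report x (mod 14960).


Product of moduli M = 16 · 11 · 5 · 17 = 14960.
Merge one congruence at a time:
  Start: x ≡ 11 (mod 16).
  Combine with x ≡ 3 (mod 11); new modulus lcm = 176.
    Write x = 11 + 16·t and substitute into x ≡ 3 (mod 11): 16·t ≡ 3 − 11 = -8 (mod 11).
    Reduce coefficients mod 11: 5·t ≡ 3 (mod 11).
    The inverse of 5 mod 11 is 9 (since 5·9 = 45 = 4·11 + 1), so t ≡ 9·3 = 27 ≡ 5 (mod 11).
    Then x = 11 + 16·5 = 91, valid modulo lcm(16, 11) = 176: x ≡ 91 (mod 176).
  Combine with x ≡ 1 (mod 5); new modulus lcm = 880.
    Write x = 91 + 176·t and substitute into x ≡ 1 (mod 5): 176·t ≡ 1 − 91 = -90 (mod 5).
    Reduce coefficients mod 5: 1·t ≡ 0 (mod 5).
    So t ≡ 0 (mod 5).
    Then x = 91 + 176·0 = 91, valid modulo lcm(176, 5) = 880: x ≡ 91 (mod 880).
  Combine with x ≡ 4 (mod 17); new modulus lcm = 14960.
    Write x = 91 + 880·t and substitute into x ≡ 4 (mod 17): 880·t ≡ 4 − 91 = -87 (mod 17).
    Reduce coefficients mod 17: 13·t ≡ 15 (mod 17).
    The inverse of 13 mod 17 is 4 (since 13·4 = 52 = 3·17 + 1), so t ≡ 4·15 = 60 ≡ 9 (mod 17).
    Then x = 91 + 880·9 = 8011, valid modulo lcm(880, 17) = 14960: x ≡ 8011 (mod 14960).
Verify against each original: 8011 mod 16 = 11, 8011 mod 11 = 3, 8011 mod 5 = 1, 8011 mod 17 = 4.

x ≡ 8011 (mod 14960).


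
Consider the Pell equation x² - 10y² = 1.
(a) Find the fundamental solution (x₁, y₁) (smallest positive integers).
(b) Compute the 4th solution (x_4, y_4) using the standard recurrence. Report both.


Step 1: Find the fundamental solution (x₁, y₁) of x² - 10y² = 1.
  Expand √10 as a continued fraction. a₀ = ⌊√10⌋ = 3; iterate m_{k+1} = d_k·a_k − m_k, d_{k+1} = (10 − m_{k+1}²)/d_k, a_{k+1} = ⌊(a₀ + m_{k+1})/d_{k+1}⌋ (starting m₀ = 0, d₀ = 1), with convergents p_k = a_k·p_{k-1} + p_{k-2}, q_k = a_k·q_{k-1} + q_{k-2} (p₋₁ = 1, q₋₁ = 0):
  k = 0: a₀ = 3; p₀/q₀ = 3/1; p₀² − 10·q₀² = 9 − 10 = -1.
  k = 1: m = 3, d = 1, a = ⌊(3 + 3)/1⌋ = 6; p/q = (6·3 + 1)/(6·1 + 0) = 19/6; p² − 10·q² = 361 − 360 = 1.
  The first convergent with p² − 10·q² = 1 gives the fundamental solution (x₁, y₁) = (19, 6).
Step 2: Apply the recurrence (x_{n+1}, y_{n+1}) = (x₁x_n + 10y₁y_n, x₁y_n + y₁x_n) repeatedly.
  From (x_1, y_1) = (19, 6): x_2 = 19·19 + 10·6·6 = 721; y_2 = 19·6 + 6·19 = 228.
  From (x_2, y_2) = (721, 228): x_3 = 19·721 + 10·6·228 = 27379; y_3 = 19·228 + 6·721 = 8658.
  From (x_3, y_3) = (27379, 8658): x_4 = 19·27379 + 10·6·8658 = 1039681; y_4 = 19·8658 + 6·27379 = 328776.
Step 3: Verify x_4² - 10·y_4² = 1080936581761 - 1080936581760 = 1 (should be 1). ✓

(x_1, y_1) = (19, 6); (x_4, y_4) = (1039681, 328776).


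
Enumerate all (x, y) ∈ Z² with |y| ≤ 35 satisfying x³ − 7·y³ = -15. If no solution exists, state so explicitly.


The equation is x³ - 7y³ = -15. For fixed y, x³ = 7·y³ − 15, so a solution requires the RHS to be a perfect cube.
Strategy: iterate y from -35 to 35, compute RHS = 7·y³ − 15, and check whether it is a (positive or negative) perfect cube.
Check small values of y:
  y = 0: RHS = -15 is not a perfect cube.
  y = 1: RHS = -8 = (-2)³ ⇒ x = -2 works.
  y = -1: RHS = -22 is not a perfect cube.
  y = 2: RHS = 41 is not a perfect cube.
  y = -2: RHS = -71 is not a perfect cube.
  y = 3: RHS = 174 is not a perfect cube.
  y = -3: RHS = -204 is not a perfect cube.
Continuing, at y = -23: RHS = -85184 = (-44)³ ⇒ x = -44 works.
Searching the remaining y in |y| ≤ 35 finds no further solutions.
Collected solutions: (-2, 1), (-44, -23).

Solutions (with |y| ≤ 35): (-2, 1), (-44, -23).


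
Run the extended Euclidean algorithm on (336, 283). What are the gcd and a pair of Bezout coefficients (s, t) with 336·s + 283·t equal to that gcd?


Euclidean algorithm on (336, 283) — divide until remainder is 0:
  336 = 1 · 283 + 53
  283 = 5 · 53 + 18
  53 = 2 · 18 + 17
  18 = 1 · 17 + 1
  17 = 17 · 1 + 0
gcd(336, 283) = 1.
Track Bezout coefficients alongside the remainders: start with r₀ = 336 = a·1 + b·0 (s = 1, t = 0) and r₁ = 283 = a·0 + b·1 (s = 0, t = 1); each new remainder r_{k+1} = r_{k-1} − q_k·r_k inherits s_{k+1} = s_{k-1} − q_k·s_k, t_{k+1} = t_{k-1} − q_k·t_k, so r_k = a·s_k + b·t_k at every step:
  q = 1: r = 53, s = 1 − 1·0 = 1, t = 0 − 1·1 = -1  (check: 336·1 + 283·(-1) = 53)
  q = 5: r = 18, s = 0 − 5·1 = -5, t = 1 − 5·(-1) = 6  (check: 336·(-5) + 283·6 = 18)
  q = 2: r = 17, s = 1 − 2·(-5) = 11, t = -1 − 2·6 = -13  (check: 336·11 + 283·(-13) = 17)
  q = 1: r = 1, s = -5 − 1·11 = -16, t = 6 − 1·(-13) = 19  (check: 336·(-16) + 283·19 = 1)
The row with r = 1 (the gcd) gives the Bezout coefficients s = -16, t = 19.
Result: 336 · (-16) + 283 · (19) = 1.

gcd(336, 283) = 1; s = -16, t = 19 (check: 336·(-16) + 283·19 = 1).


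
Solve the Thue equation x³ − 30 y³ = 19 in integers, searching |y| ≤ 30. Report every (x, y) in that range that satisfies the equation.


The equation is x³ - 30y³ = 19. For fixed y, x³ = 30·y³ + 19, so a solution requires the RHS to be a perfect cube.
Strategy: iterate y from -30 to 30, compute RHS = 30·y³ + 19, and check whether it is a (positive or negative) perfect cube.
Check small values of y:
  y = 0: RHS = 19 is not a perfect cube.
  y = 1: RHS = 49 is not a perfect cube.
  y = -1: RHS = -11 is not a perfect cube.
  y = 2: RHS = 259 is not a perfect cube.
  y = -2: RHS = -221 is not a perfect cube.
  y = 3: RHS = 829 is not a perfect cube.
  y = -3: RHS = -791 is not a perfect cube.
Continuing the search up to |y| = 30 finds no solutions either.
No (x, y) in the scanned range satisfies the equation.

No integer solutions with |y| ≤ 30.


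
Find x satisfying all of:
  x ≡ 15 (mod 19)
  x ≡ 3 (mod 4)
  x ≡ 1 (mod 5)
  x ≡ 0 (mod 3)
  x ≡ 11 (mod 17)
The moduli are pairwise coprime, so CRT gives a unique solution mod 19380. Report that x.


Product of moduli M = 19 · 4 · 5 · 3 · 17 = 19380.
Merge one congruence at a time:
  Start: x ≡ 15 (mod 19).
  Combine with x ≡ 3 (mod 4); new modulus lcm = 76.
    Write x = 15 + 19·t and substitute into x ≡ 3 (mod 4): 19·t ≡ 3 − 15 = -12 (mod 4).
    Reduce coefficients mod 4: 3·t ≡ 0 (mod 4).
    The inverse of 3 mod 4 is 3 (since 3·3 = 9 = 2·4 + 1), so t ≡ 3·0 = 0 ≡ 0 (mod 4).
    Then x = 15 + 19·0 = 15, valid modulo lcm(19, 4) = 76: x ≡ 15 (mod 76).
  Combine with x ≡ 1 (mod 5); new modulus lcm = 380.
    Write x = 15 + 76·t and substitute into x ≡ 1 (mod 5): 76·t ≡ 1 − 15 = -14 (mod 5).
    Reduce coefficients mod 5: 1·t ≡ 1 (mod 5).
    So t ≡ 1 (mod 5).
    Then x = 15 + 76·1 = 91, valid modulo lcm(76, 5) = 380: x ≡ 91 (mod 380).
  Combine with x ≡ 0 (mod 3); new modulus lcm = 1140.
    Write x = 91 + 380·t and substitute into x ≡ 0 (mod 3): 380·t ≡ 0 − 91 = -91 (mod 3).
    Reduce coefficients mod 3: 2·t ≡ 2 (mod 3).
    The inverse of 2 mod 3 is 2 (since 2·2 = 4 = 1·3 + 1), so t ≡ 2·2 = 4 ≡ 1 (mod 3).
    Then x = 91 + 380·1 = 471, valid modulo lcm(380, 3) = 1140: x ≡ 471 (mod 1140).
  Combine with x ≡ 11 (mod 17); new modulus lcm = 19380.
    Write x = 471 + 1140·t and substitute into x ≡ 11 (mod 17): 1140·t ≡ 11 − 471 = -460 (mod 17).
    Reduce coefficients mod 17: 1·t ≡ 16 (mod 17).
    So t ≡ 16 (mod 17).
    Then x = 471 + 1140·16 = 18711, valid modulo lcm(1140, 17) = 19380: x ≡ 18711 (mod 19380).
Verify against each original: 18711 mod 19 = 15, 18711 mod 4 = 3, 18711 mod 5 = 1, 18711 mod 3 = 0, 18711 mod 17 = 11.

x ≡ 18711 (mod 19380).


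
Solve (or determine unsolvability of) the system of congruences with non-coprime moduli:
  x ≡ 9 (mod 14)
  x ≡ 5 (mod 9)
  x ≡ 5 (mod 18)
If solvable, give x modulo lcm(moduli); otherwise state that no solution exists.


Moduli 14, 9, 18 are not pairwise coprime, so CRT works modulo lcm(m_i) when all pairwise compatibility conditions hold.
Pairwise compatibility: gcd(m_i, m_j) must divide a_i - a_j for every pair.
Merge one congruence at a time:
  Start: x ≡ 9 (mod 14).
  Combine with x ≡ 5 (mod 9): gcd(14, 9) = 1; 5 - 9 = -4, which IS divisible by 1, so compatible.
    Write x = 9 + 14·t and substitute into x ≡ 5 (mod 9): 14·t ≡ 5 − 9 = -4 (mod 9).
    Reduce coefficients mod 9: 5·t ≡ 5 (mod 9).
    The inverse of 5 mod 9 is 2 (since 5·2 = 10 = 1·9 + 1), so t ≡ 2·5 = 10 ≡ 1 (mod 9).
    Then x = 9 + 14·1 = 23, valid modulo lcm(14, 9) = 126: x ≡ 23 (mod 126).
  Combine with x ≡ 5 (mod 18): gcd(126, 18) = 18; 5 - 23 = -18, which IS divisible by 18, so compatible.
    Write x = 23 + 126·t and substitute into x ≡ 5 (mod 18): 126·t ≡ 5 − 23 = -18 (mod 18).
    Divide the congruence (and modulus) by g = 18: 7·t ≡ -1 (mod 1).
    Modulo 1 every t works; take t = 0.
    Then x = 23 + 126·0 = 23, valid modulo lcm(126, 18) = 126: x ≡ 23 (mod 126).
Verify: 23 mod 14 = 9, 23 mod 9 = 5, 23 mod 18 = 5.

x ≡ 23 (mod 126).


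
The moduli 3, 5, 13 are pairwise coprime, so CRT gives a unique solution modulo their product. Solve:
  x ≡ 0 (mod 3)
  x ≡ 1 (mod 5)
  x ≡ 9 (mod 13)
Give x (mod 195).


Moduli 3, 5, 13 are pairwise coprime; by CRT there is a unique solution modulo M = 3 · 5 · 13 = 195.
Solve pairwise, accumulating the modulus:
  Start with x ≡ 0 (mod 3).
  Combine with x ≡ 1 (mod 5): since gcd(3, 5) = 1, we get a unique residue mod 15.
    Write x = 0 + 3·t and substitute into x ≡ 1 (mod 5): 3·t ≡ 1 − 0 = 1 (mod 5).
    The inverse of 3 mod 5 is 2 (since 3·2 = 6 = 1·5 + 1), so t ≡ 2·1 = 2 ≡ 2 (mod 5).
    Then x = 0 + 3·2 = 6, valid modulo lcm(3, 5) = 15: x ≡ 6 (mod 15).
  Combine with x ≡ 9 (mod 13): since gcd(15, 13) = 1, we get a unique residue mod 195.
    Write x = 6 + 15·t and substitute into x ≡ 9 (mod 13): 15·t ≡ 9 − 6 = 3 (mod 13).
    Reduce coefficients mod 13: 2·t ≡ 3 (mod 13).
    The inverse of 2 mod 13 is 7 (since 2·7 = 14 = 1·13 + 1), so t ≡ 7·3 = 21 ≡ 8 (mod 13).
    Then x = 6 + 15·8 = 126, valid modulo lcm(15, 13) = 195: x ≡ 126 (mod 195).
Verify: 126 mod 3 = 0 ✓, 126 mod 5 = 1 ✓, 126 mod 13 = 9 ✓.

x ≡ 126 (mod 195).


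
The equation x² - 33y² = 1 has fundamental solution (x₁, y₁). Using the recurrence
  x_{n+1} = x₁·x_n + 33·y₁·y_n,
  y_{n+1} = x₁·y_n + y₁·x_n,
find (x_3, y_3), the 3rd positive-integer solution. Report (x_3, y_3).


Step 1: Find the fundamental solution (x₁, y₁) of x² - 33y² = 1.
  Expand √33 as a continued fraction. a₀ = ⌊√33⌋ = 5; iterate m_{k+1} = d_k·a_k − m_k, d_{k+1} = (33 − m_{k+1}²)/d_k, a_{k+1} = ⌊(a₀ + m_{k+1})/d_{k+1}⌋ (starting m₀ = 0, d₀ = 1), with convergents p_k = a_k·p_{k-1} + p_{k-2}, q_k = a_k·q_{k-1} + q_{k-2} (p₋₁ = 1, q₋₁ = 0):
  k = 0: a₀ = 5; p₀/q₀ = 5/1; p₀² − 33·q₀² = 25 − 33 = -8.
  k = 1: m = 5, d = 8, a = ⌊(5 + 5)/8⌋ = 1; p/q = (1·5 + 1)/(1·1 + 0) = 6/1; p² − 33·q² = 36 − 33 = 3.
  k = 2: m = 3, d = 3, a = ⌊(5 + 3)/3⌋ = 2; p/q = (2·6 + 5)/(2·1 + 1) = 17/3; p² − 33·q² = 289 − 297 = -8.
  k = 3: m = 3, d = 8, a = ⌊(5 + 3)/8⌋ = 1; p/q = (1·17 + 6)/(1·3 + 1) = 23/4; p² − 33·q² = 529 − 528 = 1.
  The first convergent with p² − 33·q² = 1 gives the fundamental solution (x₁, y₁) = (23, 4).
Step 2: Apply the recurrence (x_{n+1}, y_{n+1}) = (x₁x_n + 33y₁y_n, x₁y_n + y₁x_n) repeatedly.
  From (x_1, y_1) = (23, 4): x_2 = 23·23 + 33·4·4 = 1057; y_2 = 23·4 + 4·23 = 184.
  From (x_2, y_2) = (1057, 184): x_3 = 23·1057 + 33·4·184 = 48599; y_3 = 23·184 + 4·1057 = 8460.
Step 3: Verify x_3² - 33·y_3² = 2361862801 - 2361862800 = 1 (should be 1). ✓

(x_1, y_1) = (23, 4); (x_3, y_3) = (48599, 8460).


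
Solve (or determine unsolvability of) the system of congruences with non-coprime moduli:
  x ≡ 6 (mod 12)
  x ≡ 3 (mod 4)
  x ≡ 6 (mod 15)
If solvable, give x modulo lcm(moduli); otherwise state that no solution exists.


Moduli 12, 4, 15 are not pairwise coprime, so CRT works modulo lcm(m_i) when all pairwise compatibility conditions hold.
Pairwise compatibility: gcd(m_i, m_j) must divide a_i - a_j for every pair.
Merge one congruence at a time:
  Start: x ≡ 6 (mod 12).
  Combine with x ≡ 3 (mod 4): gcd(12, 4) = 4, and 3 - 6 = -3 is NOT divisible by 4.
    ⇒ system is inconsistent (no integer solution).

No solution (the system is inconsistent).


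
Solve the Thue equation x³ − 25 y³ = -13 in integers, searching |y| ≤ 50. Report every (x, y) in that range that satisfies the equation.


The equation is x³ - 25y³ = -13. For fixed y, x³ = 25·y³ − 13, so a solution requires the RHS to be a perfect cube.
Strategy: iterate y from -50 to 50, compute RHS = 25·y³ − 13, and check whether it is a (positive or negative) perfect cube.
Check small values of y:
  y = 0: RHS = -13 is not a perfect cube.
  y = 1: RHS = 12 is not a perfect cube.
  y = -1: RHS = -38 is not a perfect cube.
  y = 2: RHS = 187 is not a perfect cube.
  y = -2: RHS = -213 is not a perfect cube.
  y = 3: RHS = 662 is not a perfect cube.
  y = -3: RHS = -688 is not a perfect cube.
Continuing the search up to |y| = 50 finds no solutions either.
No (x, y) in the scanned range satisfies the equation.

No integer solutions with |y| ≤ 50.


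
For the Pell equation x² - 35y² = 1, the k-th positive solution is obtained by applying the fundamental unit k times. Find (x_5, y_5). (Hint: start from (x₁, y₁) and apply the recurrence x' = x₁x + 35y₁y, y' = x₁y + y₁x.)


Step 1: Find the fundamental solution (x₁, y₁) of x² - 35y² = 1.
  Expand √35 as a continued fraction. a₀ = ⌊√35⌋ = 5; iterate m_{k+1} = d_k·a_k − m_k, d_{k+1} = (35 − m_{k+1}²)/d_k, a_{k+1} = ⌊(a₀ + m_{k+1})/d_{k+1}⌋ (starting m₀ = 0, d₀ = 1), with convergents p_k = a_k·p_{k-1} + p_{k-2}, q_k = a_k·q_{k-1} + q_{k-2} (p₋₁ = 1, q₋₁ = 0):
  k = 0: a₀ = 5; p₀/q₀ = 5/1; p₀² − 35·q₀² = 25 − 35 = -10.
  k = 1: m = 5, d = 10, a = ⌊(5 + 5)/10⌋ = 1; p/q = (1·5 + 1)/(1·1 + 0) = 6/1; p² − 35·q² = 36 − 35 = 1.
  The first convergent with p² − 35·q² = 1 gives the fundamental solution (x₁, y₁) = (6, 1).
Step 2: Apply the recurrence (x_{n+1}, y_{n+1}) = (x₁x_n + 35y₁y_n, x₁y_n + y₁x_n) repeatedly.
  From (x_1, y_1) = (6, 1): x_2 = 6·6 + 35·1·1 = 71; y_2 = 6·1 + 1·6 = 12.
  From (x_2, y_2) = (71, 12): x_3 = 6·71 + 35·1·12 = 846; y_3 = 6·12 + 1·71 = 143.
  From (x_3, y_3) = (846, 143): x_4 = 6·846 + 35·1·143 = 10081; y_4 = 6·143 + 1·846 = 1704.
  From (x_4, y_4) = (10081, 1704): x_5 = 6·10081 + 35·1·1704 = 120126; y_5 = 6·1704 + 1·10081 = 20305.
Step 3: Verify x_5² - 35·y_5² = 14430255876 - 14430255875 = 1 (should be 1). ✓

(x_1, y_1) = (6, 1); (x_5, y_5) = (120126, 20305).


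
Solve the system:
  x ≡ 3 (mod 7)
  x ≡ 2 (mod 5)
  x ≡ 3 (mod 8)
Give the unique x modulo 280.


Moduli 7, 5, 8 are pairwise coprime; by CRT there is a unique solution modulo M = 7 · 5 · 8 = 280.
Solve pairwise, accumulating the modulus:
  Start with x ≡ 3 (mod 7).
  Combine with x ≡ 2 (mod 5): since gcd(7, 5) = 1, we get a unique residue mod 35.
    Write x = 3 + 7·t and substitute into x ≡ 2 (mod 5): 7·t ≡ 2 − 3 = -1 (mod 5).
    Reduce coefficients mod 5: 2·t ≡ 4 (mod 5).
    The inverse of 2 mod 5 is 3 (since 2·3 = 6 = 1·5 + 1), so t ≡ 3·4 = 12 ≡ 2 (mod 5).
    Then x = 3 + 7·2 = 17, valid modulo lcm(7, 5) = 35: x ≡ 17 (mod 35).
  Combine with x ≡ 3 (mod 8): since gcd(35, 8) = 1, we get a unique residue mod 280.
    Write x = 17 + 35·t and substitute into x ≡ 3 (mod 8): 35·t ≡ 3 − 17 = -14 (mod 8).
    Reduce coefficients mod 8: 3·t ≡ 2 (mod 8).
    The inverse of 3 mod 8 is 3 (since 3·3 = 9 = 1·8 + 1), so t ≡ 3·2 = 6 ≡ 6 (mod 8).
    Then x = 17 + 35·6 = 227, valid modulo lcm(35, 8) = 280: x ≡ 227 (mod 280).
Verify: 227 mod 7 = 3 ✓, 227 mod 5 = 2 ✓, 227 mod 8 = 3 ✓.

x ≡ 227 (mod 280).


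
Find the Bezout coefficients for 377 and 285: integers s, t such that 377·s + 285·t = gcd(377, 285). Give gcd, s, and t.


Euclidean algorithm on (377, 285) — divide until remainder is 0:
  377 = 1 · 285 + 92
  285 = 3 · 92 + 9
  92 = 10 · 9 + 2
  9 = 4 · 2 + 1
  2 = 2 · 1 + 0
gcd(377, 285) = 1.
Track Bezout coefficients alongside the remainders: start with r₀ = 377 = a·1 + b·0 (s = 1, t = 0) and r₁ = 285 = a·0 + b·1 (s = 0, t = 1); each new remainder r_{k+1} = r_{k-1} − q_k·r_k inherits s_{k+1} = s_{k-1} − q_k·s_k, t_{k+1} = t_{k-1} − q_k·t_k, so r_k = a·s_k + b·t_k at every step:
  q = 1: r = 92, s = 1 − 1·0 = 1, t = 0 − 1·1 = -1  (check: 377·1 + 285·(-1) = 92)
  q = 3: r = 9, s = 0 − 3·1 = -3, t = 1 − 3·(-1) = 4  (check: 377·(-3) + 285·4 = 9)
  q = 10: r = 2, s = 1 − 10·(-3) = 31, t = -1 − 10·4 = -41  (check: 377·31 + 285·(-41) = 2)
  q = 4: r = 1, s = -3 − 4·31 = -127, t = 4 − 4·(-41) = 168  (check: 377·(-127) + 285·168 = 1)
The row with r = 1 (the gcd) gives the Bezout coefficients s = -127, t = 168.
Result: 377 · (-127) + 285 · (168) = 1.

gcd(377, 285) = 1; s = -127, t = 168 (check: 377·(-127) + 285·168 = 1).


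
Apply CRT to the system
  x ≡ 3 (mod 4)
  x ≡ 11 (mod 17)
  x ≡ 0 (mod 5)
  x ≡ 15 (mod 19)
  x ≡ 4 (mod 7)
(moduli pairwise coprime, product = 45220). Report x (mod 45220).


Product of moduli M = 4 · 17 · 5 · 19 · 7 = 45220.
Merge one congruence at a time:
  Start: x ≡ 3 (mod 4).
  Combine with x ≡ 11 (mod 17); new modulus lcm = 68.
    Write x = 3 + 4·t and substitute into x ≡ 11 (mod 17): 4·t ≡ 11 − 3 = 8 (mod 17).
    The inverse of 4 mod 17 is 13 (since 4·13 = 52 = 3·17 + 1), so t ≡ 13·8 = 104 ≡ 2 (mod 17).
    Then x = 3 + 4·2 = 11, valid modulo lcm(4, 17) = 68: x ≡ 11 (mod 68).
  Combine with x ≡ 0 (mod 5); new modulus lcm = 340.
    Write x = 11 + 68·t and substitute into x ≡ 0 (mod 5): 68·t ≡ 0 − 11 = -11 (mod 5).
    Reduce coefficients mod 5: 3·t ≡ 4 (mod 5).
    The inverse of 3 mod 5 is 2 (since 3·2 = 6 = 1·5 + 1), so t ≡ 2·4 = 8 ≡ 3 (mod 5).
    Then x = 11 + 68·3 = 215, valid modulo lcm(68, 5) = 340: x ≡ 215 (mod 340).
  Combine with x ≡ 15 (mod 19); new modulus lcm = 6460.
    Write x = 215 + 340·t and substitute into x ≡ 15 (mod 19): 340·t ≡ 15 − 215 = -200 (mod 19).
    Reduce coefficients mod 19: 17·t ≡ 9 (mod 19).
    The inverse of 17 mod 19 is 9 (since 17·9 = 153 = 8·19 + 1), so t ≡ 9·9 = 81 ≡ 5 (mod 19).
    Then x = 215 + 340·5 = 1915, valid modulo lcm(340, 19) = 6460: x ≡ 1915 (mod 6460).
  Combine with x ≡ 4 (mod 7); new modulus lcm = 45220.
    Write x = 1915 + 6460·t and substitute into x ≡ 4 (mod 7): 6460·t ≡ 4 − 1915 = -1911 (mod 7).
    Reduce coefficients mod 7: 6·t ≡ 0 (mod 7).
    The inverse of 6 mod 7 is 6 (since 6·6 = 36 = 5·7 + 1), so t ≡ 6·0 = 0 ≡ 0 (mod 7).
    Then x = 1915 + 6460·0 = 1915, valid modulo lcm(6460, 7) = 45220: x ≡ 1915 (mod 45220).
Verify against each original: 1915 mod 4 = 3, 1915 mod 17 = 11, 1915 mod 5 = 0, 1915 mod 19 = 15, 1915 mod 7 = 4.

x ≡ 1915 (mod 45220).


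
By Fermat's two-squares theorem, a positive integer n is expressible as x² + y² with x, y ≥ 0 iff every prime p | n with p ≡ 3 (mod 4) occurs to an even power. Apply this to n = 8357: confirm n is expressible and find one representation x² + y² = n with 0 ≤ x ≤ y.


Step 1: Factor n = 8357 = 61 · 137.
Step 2: Check the mod-4 condition on each prime factor: 61 ≡ 1 (mod 4), exponent 1; 137 ≡ 1 (mod 4), exponent 1.
All primes ≡ 3 (mod 4) appear to even exponent (or don't appear), so by the two-squares theorem n IS expressible as a sum of two squares.
Step 3: Build a representation. Here n = 61 · 137 is a product of primes ≡ 1 (mod 4). Each prime p ≡ 1 (mod 4) is itself a sum of two squares; find a² by testing p − a² for a perfect square:
  61: 61 − 1² = 60, 61 − 2² = 57, 61 − 3² = 52, 61 − 4² = 45, 61 − 5² = 36 = 6² ⇒ 61 = 5² + 6².
  137: 137 − 1² = 136, 137 − 2² = 133, 137 − 3² = 128, 137 − 4² = 121 = 11² ⇒ 137 = 4² + 11².
  Combine using the Brahmagupta–Fibonacci identity (a² + b²)(c² + d²) = (ac − bd)² + (ad + bc)² = (ac + bd)² + (ad − bc)²:
  61 · 137 = 8357: from (5² + 6²)(4² + 11²), take (5·4 − 6·11, 5·11 + 6·4) = (20 − 66, 55 + 24) = (-46, 79); dropping signs (only squares matter) gives (46, 79); check 46² + 79² = 2116 + 6241 = 8357 ✓.
Step 4: Order so x ≤ y and verify: 46² + 79² = 2116 + 6241 = 8357 = n. ✓

n = 8357 = 46² + 79² (one valid representation with x ≤ y).


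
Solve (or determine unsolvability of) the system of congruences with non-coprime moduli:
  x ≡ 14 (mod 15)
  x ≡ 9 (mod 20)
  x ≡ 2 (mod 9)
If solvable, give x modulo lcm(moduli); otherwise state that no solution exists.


Moduli 15, 20, 9 are not pairwise coprime, so CRT works modulo lcm(m_i) when all pairwise compatibility conditions hold.
Pairwise compatibility: gcd(m_i, m_j) must divide a_i - a_j for every pair.
Merge one congruence at a time:
  Start: x ≡ 14 (mod 15).
  Combine with x ≡ 9 (mod 20): gcd(15, 20) = 5; 9 - 14 = -5, which IS divisible by 5, so compatible.
    Write x = 14 + 15·t and substitute into x ≡ 9 (mod 20): 15·t ≡ 9 − 14 = -5 (mod 20).
    Divide the congruence (and modulus) by g = 5: 3·t ≡ -1 (mod 4).
    Reduce coefficients mod 4: 3·t ≡ 3 (mod 4).
    The inverse of 3 mod 4 is 3 (since 3·3 = 9 = 2·4 + 1), so t ≡ 3·3 = 9 ≡ 1 (mod 4).
    Then x = 14 + 15·1 = 29, valid modulo lcm(15, 20) = 60: x ≡ 29 (mod 60).
  Combine with x ≡ 2 (mod 9): gcd(60, 9) = 3; 2 - 29 = -27, which IS divisible by 3, so compatible.
    Write x = 29 + 60·t and substitute into x ≡ 2 (mod 9): 60·t ≡ 2 − 29 = -27 (mod 9).
    Divide the congruence (and modulus) by g = 3: 20·t ≡ -9 (mod 3).
    Reduce coefficients mod 3: 2·t ≡ 0 (mod 3).
    The inverse of 2 mod 3 is 2 (since 2·2 = 4 = 1·3 + 1), so t ≡ 2·0 = 0 ≡ 0 (mod 3).
    Then x = 29 + 60·0 = 29, valid modulo lcm(60, 9) = 180: x ≡ 29 (mod 180).
Verify: 29 mod 15 = 14, 29 mod 20 = 9, 29 mod 9 = 2.

x ≡ 29 (mod 180).


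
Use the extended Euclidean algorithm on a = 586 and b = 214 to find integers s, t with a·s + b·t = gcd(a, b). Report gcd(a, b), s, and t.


Euclidean algorithm on (586, 214) — divide until remainder is 0:
  586 = 2 · 214 + 158
  214 = 1 · 158 + 56
  158 = 2 · 56 + 46
  56 = 1 · 46 + 10
  46 = 4 · 10 + 6
  10 = 1 · 6 + 4
  6 = 1 · 4 + 2
  4 = 2 · 2 + 0
gcd(586, 214) = 2.
Track Bezout coefficients alongside the remainders: start with r₀ = 586 = a·1 + b·0 (s = 1, t = 0) and r₁ = 214 = a·0 + b·1 (s = 0, t = 1); each new remainder r_{k+1} = r_{k-1} − q_k·r_k inherits s_{k+1} = s_{k-1} − q_k·s_k, t_{k+1} = t_{k-1} − q_k·t_k, so r_k = a·s_k + b·t_k at every step:
  q = 2: r = 158, s = 1 − 2·0 = 1, t = 0 − 2·1 = -2  (check: 586·1 + 214·(-2) = 158)
  q = 1: r = 56, s = 0 − 1·1 = -1, t = 1 − 1·(-2) = 3  (check: 586·(-1) + 214·3 = 56)
  q = 2: r = 46, s = 1 − 2·(-1) = 3, t = -2 − 2·3 = -8  (check: 586·3 + 214·(-8) = 46)
  q = 1: r = 10, s = -1 − 1·3 = -4, t = 3 − 1·(-8) = 11  (check: 586·(-4) + 214·11 = 10)
  q = 4: r = 6, s = 3 − 4·(-4) = 19, t = -8 − 4·11 = -52  (check: 586·19 + 214·(-52) = 6)
  q = 1: r = 4, s = -4 − 1·19 = -23, t = 11 − 1·(-52) = 63  (check: 586·(-23) + 214·63 = 4)
  q = 1: r = 2, s = 19 − 1·(-23) = 42, t = -52 − 1·63 = -115  (check: 586·42 + 214·(-115) = 2)
The row with r = 2 (the gcd) gives the Bezout coefficients s = 42, t = -115.
Result: 586 · (42) + 214 · (-115) = 2.

gcd(586, 214) = 2; s = 42, t = -115 (check: 586·42 + 214·(-115) = 2).


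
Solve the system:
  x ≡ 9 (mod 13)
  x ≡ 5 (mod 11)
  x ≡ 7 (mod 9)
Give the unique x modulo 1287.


Moduli 13, 11, 9 are pairwise coprime; by CRT there is a unique solution modulo M = 13 · 11 · 9 = 1287.
Solve pairwise, accumulating the modulus:
  Start with x ≡ 9 (mod 13).
  Combine with x ≡ 5 (mod 11): since gcd(13, 11) = 1, we get a unique residue mod 143.
    Write x = 9 + 13·t and substitute into x ≡ 5 (mod 11): 13·t ≡ 5 − 9 = -4 (mod 11).
    Reduce coefficients mod 11: 2·t ≡ 7 (mod 11).
    The inverse of 2 mod 11 is 6 (since 2·6 = 12 = 1·11 + 1), so t ≡ 6·7 = 42 ≡ 9 (mod 11).
    Then x = 9 + 13·9 = 126, valid modulo lcm(13, 11) = 143: x ≡ 126 (mod 143).
  Combine with x ≡ 7 (mod 9): since gcd(143, 9) = 1, we get a unique residue mod 1287.
    Write x = 126 + 143·t and substitute into x ≡ 7 (mod 9): 143·t ≡ 7 − 126 = -119 (mod 9).
    Reduce coefficients mod 9: 8·t ≡ 7 (mod 9).
    The inverse of 8 mod 9 is 8 (since 8·8 = 64 = 7·9 + 1), so t ≡ 8·7 = 56 ≡ 2 (mod 9).
    Then x = 126 + 143·2 = 412, valid modulo lcm(143, 9) = 1287: x ≡ 412 (mod 1287).
Verify: 412 mod 13 = 9 ✓, 412 mod 11 = 5 ✓, 412 mod 9 = 7 ✓.

x ≡ 412 (mod 1287).


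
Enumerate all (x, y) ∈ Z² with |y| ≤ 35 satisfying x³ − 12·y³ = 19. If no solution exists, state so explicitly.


The equation is x³ - 12y³ = 19. For fixed y, x³ = 12·y³ + 19, so a solution requires the RHS to be a perfect cube.
Strategy: iterate y from -35 to 35, compute RHS = 12·y³ + 19, and check whether it is a (positive or negative) perfect cube.
Check small values of y:
  y = 0: RHS = 19 is not a perfect cube.
  y = 1: RHS = 31 is not a perfect cube.
  y = -1: RHS = 7 is not a perfect cube.
  y = 2: RHS = 115 is not a perfect cube.
  y = -2: RHS = -77 is not a perfect cube.
  y = 3: RHS = 343 = (7)³ ⇒ x = 7 works.
  y = -3: RHS = -305 is not a perfect cube.
Continuing the search up to |y| = 35 finds no further solutions beyond those listed.
Collected solutions: (7, 3).

Solutions (with |y| ≤ 35): (7, 3).


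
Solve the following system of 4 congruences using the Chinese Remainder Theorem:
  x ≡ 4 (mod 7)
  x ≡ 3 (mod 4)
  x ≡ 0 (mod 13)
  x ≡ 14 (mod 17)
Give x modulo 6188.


Product of moduli M = 7 · 4 · 13 · 17 = 6188.
Merge one congruence at a time:
  Start: x ≡ 4 (mod 7).
  Combine with x ≡ 3 (mod 4); new modulus lcm = 28.
    Write x = 4 + 7·t and substitute into x ≡ 3 (mod 4): 7·t ≡ 3 − 4 = -1 (mod 4).
    Reduce coefficients mod 4: 3·t ≡ 3 (mod 4).
    The inverse of 3 mod 4 is 3 (since 3·3 = 9 = 2·4 + 1), so t ≡ 3·3 = 9 ≡ 1 (mod 4).
    Then x = 4 + 7·1 = 11, valid modulo lcm(7, 4) = 28: x ≡ 11 (mod 28).
  Combine with x ≡ 0 (mod 13); new modulus lcm = 364.
    Write x = 11 + 28·t and substitute into x ≡ 0 (mod 13): 28·t ≡ 0 − 11 = -11 (mod 13).
    Reduce coefficients mod 13: 2·t ≡ 2 (mod 13).
    The inverse of 2 mod 13 is 7 (since 2·7 = 14 = 1·13 + 1), so t ≡ 7·2 = 14 ≡ 1 (mod 13).
    Then x = 11 + 28·1 = 39, valid modulo lcm(28, 13) = 364: x ≡ 39 (mod 364).
  Combine with x ≡ 14 (mod 17); new modulus lcm = 6188.
    Write x = 39 + 364·t and substitute into x ≡ 14 (mod 17): 364·t ≡ 14 − 39 = -25 (mod 17).
    Reduce coefficients mod 17: 7·t ≡ 9 (mod 17).
    The inverse of 7 mod 17 is 5 (since 7·5 = 35 = 2·17 + 1), so t ≡ 5·9 = 45 ≡ 11 (mod 17).
    Then x = 39 + 364·11 = 4043, valid modulo lcm(364, 17) = 6188: x ≡ 4043 (mod 6188).
Verify against each original: 4043 mod 7 = 4, 4043 mod 4 = 3, 4043 mod 13 = 0, 4043 mod 17 = 14.

x ≡ 4043 (mod 6188).


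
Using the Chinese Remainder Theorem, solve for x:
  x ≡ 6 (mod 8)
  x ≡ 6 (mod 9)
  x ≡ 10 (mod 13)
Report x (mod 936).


Moduli 8, 9, 13 are pairwise coprime; by CRT there is a unique solution modulo M = 8 · 9 · 13 = 936.
Solve pairwise, accumulating the modulus:
  Start with x ≡ 6 (mod 8).
  Combine with x ≡ 6 (mod 9): since gcd(8, 9) = 1, we get a unique residue mod 72.
    Write x = 6 + 8·t and substitute into x ≡ 6 (mod 9): 8·t ≡ 6 − 6 = 0 (mod 9).
    The inverse of 8 mod 9 is 8 (since 8·8 = 64 = 7·9 + 1), so t ≡ 8·0 = 0 ≡ 0 (mod 9).
    Then x = 6 + 8·0 = 6, valid modulo lcm(8, 9) = 72: x ≡ 6 (mod 72).
  Combine with x ≡ 10 (mod 13): since gcd(72, 13) = 1, we get a unique residue mod 936.
    Write x = 6 + 72·t and substitute into x ≡ 10 (mod 13): 72·t ≡ 10 − 6 = 4 (mod 13).
    Reduce coefficients mod 13: 7·t ≡ 4 (mod 13).
    The inverse of 7 mod 13 is 2 (since 7·2 = 14 = 1·13 + 1), so t ≡ 2·4 = 8 ≡ 8 (mod 13).
    Then x = 6 + 72·8 = 582, valid modulo lcm(72, 13) = 936: x ≡ 582 (mod 936).
Verify: 582 mod 8 = 6 ✓, 582 mod 9 = 6 ✓, 582 mod 13 = 10 ✓.

x ≡ 582 (mod 936).


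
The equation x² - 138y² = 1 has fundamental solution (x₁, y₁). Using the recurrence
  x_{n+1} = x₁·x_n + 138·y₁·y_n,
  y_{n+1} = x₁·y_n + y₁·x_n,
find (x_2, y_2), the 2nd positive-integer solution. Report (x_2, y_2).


Step 1: Find the fundamental solution (x₁, y₁) of x² - 138y² = 1.
  Expand √138 as a continued fraction. a₀ = ⌊√138⌋ = 11; iterate m_{k+1} = d_k·a_k − m_k, d_{k+1} = (138 − m_{k+1}²)/d_k, a_{k+1} = ⌊(a₀ + m_{k+1})/d_{k+1}⌋ (starting m₀ = 0, d₀ = 1), with convergents p_k = a_k·p_{k-1} + p_{k-2}, q_k = a_k·q_{k-1} + q_{k-2} (p₋₁ = 1, q₋₁ = 0):
  k = 0: a₀ = 11; p₀/q₀ = 11/1; p₀² − 138·q₀² = 121 − 138 = -17.
  k = 1: m = 11, d = 17, a = ⌊(11 + 11)/17⌋ = 1; p/q = (1·11 + 1)/(1·1 + 0) = 12/1; p² − 138·q² = 144 − 138 = 6.
  k = 2: m = 6, d = 6, a = ⌊(11 + 6)/6⌋ = 2; p/q = (2·12 + 11)/(2·1 + 1) = 35/3; p² − 138·q² = 1225 − 1242 = -17.
  k = 3: m = 6, d = 17, a = ⌊(11 + 6)/17⌋ = 1; p/q = (1·35 + 12)/(1·3 + 1) = 47/4; p² − 138·q² = 2209 − 2208 = 1.
  The first convergent with p² − 138·q² = 1 gives the fundamental solution (x₁, y₁) = (47, 4).
Step 2: Apply the recurrence (x_{n+1}, y_{n+1}) = (x₁x_n + 138y₁y_n, x₁y_n + y₁x_n) repeatedly.
  From (x_1, y_1) = (47, 4): x_2 = 47·47 + 138·4·4 = 4417; y_2 = 47·4 + 4·47 = 376.
Step 3: Verify x_2² - 138·y_2² = 19509889 - 19509888 = 1 (should be 1). ✓

(x_1, y_1) = (47, 4); (x_2, y_2) = (4417, 376).


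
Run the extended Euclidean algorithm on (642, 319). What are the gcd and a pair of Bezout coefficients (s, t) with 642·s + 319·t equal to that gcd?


Euclidean algorithm on (642, 319) — divide until remainder is 0:
  642 = 2 · 319 + 4
  319 = 79 · 4 + 3
  4 = 1 · 3 + 1
  3 = 3 · 1 + 0
gcd(642, 319) = 1.
Track Bezout coefficients alongside the remainders: start with r₀ = 642 = a·1 + b·0 (s = 1, t = 0) and r₁ = 319 = a·0 + b·1 (s = 0, t = 1); each new remainder r_{k+1} = r_{k-1} − q_k·r_k inherits s_{k+1} = s_{k-1} − q_k·s_k, t_{k+1} = t_{k-1} − q_k·t_k, so r_k = a·s_k + b·t_k at every step:
  q = 2: r = 4, s = 1 − 2·0 = 1, t = 0 − 2·1 = -2  (check: 642·1 + 319·(-2) = 4)
  q = 79: r = 3, s = 0 − 79·1 = -79, t = 1 − 79·(-2) = 159  (check: 642·(-79) + 319·159 = 3)
  q = 1: r = 1, s = 1 − 1·(-79) = 80, t = -2 − 1·159 = -161  (check: 642·80 + 319·(-161) = 1)
The row with r = 1 (the gcd) gives the Bezout coefficients s = 80, t = -161.
Result: 642 · (80) + 319 · (-161) = 1.

gcd(642, 319) = 1; s = 80, t = -161 (check: 642·80 + 319·(-161) = 1).


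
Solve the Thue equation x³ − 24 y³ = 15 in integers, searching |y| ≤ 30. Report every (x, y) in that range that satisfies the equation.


The equation is x³ - 24y³ = 15. For fixed y, x³ = 24·y³ + 15, so a solution requires the RHS to be a perfect cube.
Strategy: iterate y from -30 to 30, compute RHS = 24·y³ + 15, and check whether it is a (positive or negative) perfect cube.
Check small values of y:
  y = 0: RHS = 15 is not a perfect cube.
  y = 1: RHS = 39 is not a perfect cube.
  y = -1: RHS = -9 is not a perfect cube.
  y = 2: RHS = 207 is not a perfect cube.
  y = -2: RHS = -177 is not a perfect cube.
  y = 3: RHS = 663 is not a perfect cube.
  y = -3: RHS = -633 is not a perfect cube.
Continuing the search up to |y| = 30 finds no solutions either.
No (x, y) in the scanned range satisfies the equation.

No integer solutions with |y| ≤ 30.


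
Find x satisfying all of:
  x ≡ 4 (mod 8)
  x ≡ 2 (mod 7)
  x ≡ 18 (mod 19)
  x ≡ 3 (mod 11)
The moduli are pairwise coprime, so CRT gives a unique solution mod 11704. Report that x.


Product of moduli M = 8 · 7 · 19 · 11 = 11704.
Merge one congruence at a time:
  Start: x ≡ 4 (mod 8).
  Combine with x ≡ 2 (mod 7); new modulus lcm = 56.
    Write x = 4 + 8·t and substitute into x ≡ 2 (mod 7): 8·t ≡ 2 − 4 = -2 (mod 7).
    Reduce coefficients mod 7: 1·t ≡ 5 (mod 7).
    So t ≡ 5 (mod 7).
    Then x = 4 + 8·5 = 44, valid modulo lcm(8, 7) = 56: x ≡ 44 (mod 56).
  Combine with x ≡ 18 (mod 19); new modulus lcm = 1064.
    Write x = 44 + 56·t and substitute into x ≡ 18 (mod 19): 56·t ≡ 18 − 44 = -26 (mod 19).
    Reduce coefficients mod 19: 18·t ≡ 12 (mod 19).
    The inverse of 18 mod 19 is 18 (since 18·18 = 324 = 17·19 + 1), so t ≡ 18·12 = 216 ≡ 7 (mod 19).
    Then x = 44 + 56·7 = 436, valid modulo lcm(56, 19) = 1064: x ≡ 436 (mod 1064).
  Combine with x ≡ 3 (mod 11); new modulus lcm = 11704.
    Write x = 436 + 1064·t and substitute into x ≡ 3 (mod 11): 1064·t ≡ 3 − 436 = -433 (mod 11).
    Reduce coefficients mod 11: 8·t ≡ 7 (mod 11).
    The inverse of 8 mod 11 is 7 (since 8·7 = 56 = 5·11 + 1), so t ≡ 7·7 = 49 ≡ 5 (mod 11).
    Then x = 436 + 1064·5 = 5756, valid modulo lcm(1064, 11) = 11704: x ≡ 5756 (mod 11704).
Verify against each original: 5756 mod 8 = 4, 5756 mod 7 = 2, 5756 mod 19 = 18, 5756 mod 11 = 3.

x ≡ 5756 (mod 11704).


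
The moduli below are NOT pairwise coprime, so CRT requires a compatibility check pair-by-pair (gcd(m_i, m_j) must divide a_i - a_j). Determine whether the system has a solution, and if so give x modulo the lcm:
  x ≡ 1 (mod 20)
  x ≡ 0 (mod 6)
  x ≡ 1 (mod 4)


Moduli 20, 6, 4 are not pairwise coprime, so CRT works modulo lcm(m_i) when all pairwise compatibility conditions hold.
Pairwise compatibility: gcd(m_i, m_j) must divide a_i - a_j for every pair.
Merge one congruence at a time:
  Start: x ≡ 1 (mod 20).
  Combine with x ≡ 0 (mod 6): gcd(20, 6) = 2, and 0 - 1 = -1 is NOT divisible by 2.
    ⇒ system is inconsistent (no integer solution).

No solution (the system is inconsistent).
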